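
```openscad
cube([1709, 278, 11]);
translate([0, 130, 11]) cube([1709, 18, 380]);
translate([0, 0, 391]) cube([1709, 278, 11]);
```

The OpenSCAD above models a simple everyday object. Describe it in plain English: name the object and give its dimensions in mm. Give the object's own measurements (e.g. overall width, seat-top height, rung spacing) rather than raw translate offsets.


An I-beam lying along x, 1709 mm long. Overall section height 402 mm. Two flanges 278 mm wide (y) and 11 mm thick, one on the floor and one at the top; a web 18 mm thick runs between them, centred on the flange width.


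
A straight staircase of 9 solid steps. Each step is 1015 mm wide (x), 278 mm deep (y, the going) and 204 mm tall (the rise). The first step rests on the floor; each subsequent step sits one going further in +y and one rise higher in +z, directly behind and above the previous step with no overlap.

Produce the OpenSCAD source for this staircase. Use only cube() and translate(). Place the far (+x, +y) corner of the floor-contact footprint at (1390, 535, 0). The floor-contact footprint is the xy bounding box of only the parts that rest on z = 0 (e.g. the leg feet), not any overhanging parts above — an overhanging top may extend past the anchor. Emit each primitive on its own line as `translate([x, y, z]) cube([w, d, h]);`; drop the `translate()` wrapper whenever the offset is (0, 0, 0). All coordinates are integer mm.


translate([375, 257, 0]) cube([1015, 278, 204]);
translate([375, 535, 204]) cube([1015, 278, 204]);
translate([375, 813, 408]) cube([1015, 278, 204]);
translate([375, 1091, 612]) cube([1015, 278, 204]);
translate([375, 1369, 816]) cube([1015, 278, 204]);
translate([375, 1647, 1020]) cube([1015, 278, 204]);
translate([375, 1925, 1224]) cube([1015, 278, 204]);
translate([375, 2203, 1428]) cube([1015, 278, 204]);
translate([375, 2481, 1632]) cube([1015, 278, 204]);


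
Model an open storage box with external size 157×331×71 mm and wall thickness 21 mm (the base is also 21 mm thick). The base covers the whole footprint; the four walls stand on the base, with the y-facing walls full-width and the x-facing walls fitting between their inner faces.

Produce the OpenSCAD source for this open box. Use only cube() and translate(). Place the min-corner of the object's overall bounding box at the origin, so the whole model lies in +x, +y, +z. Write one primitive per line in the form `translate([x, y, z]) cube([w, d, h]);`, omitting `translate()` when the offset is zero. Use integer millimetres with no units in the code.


cube([157, 331, 21]);
translate([0, 0, 21]) cube([157, 21, 50]);
translate([0, 310, 21]) cube([157, 21, 50]);
translate([0, 21, 21]) cube([21, 289, 50]);
translate([136, 21, 21]) cube([21, 289, 50]);


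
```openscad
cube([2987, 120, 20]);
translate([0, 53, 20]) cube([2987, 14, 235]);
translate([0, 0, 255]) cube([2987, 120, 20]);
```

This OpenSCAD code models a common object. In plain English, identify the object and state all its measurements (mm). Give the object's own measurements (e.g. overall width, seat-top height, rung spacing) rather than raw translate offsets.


An I-beam lying along x, 2987 mm long. Overall section height 275 mm. Two flanges 120 mm wide (y) and 20 mm thick, one on the floor and one at the top; a web 14 mm thick runs between them, centred on the flange width.


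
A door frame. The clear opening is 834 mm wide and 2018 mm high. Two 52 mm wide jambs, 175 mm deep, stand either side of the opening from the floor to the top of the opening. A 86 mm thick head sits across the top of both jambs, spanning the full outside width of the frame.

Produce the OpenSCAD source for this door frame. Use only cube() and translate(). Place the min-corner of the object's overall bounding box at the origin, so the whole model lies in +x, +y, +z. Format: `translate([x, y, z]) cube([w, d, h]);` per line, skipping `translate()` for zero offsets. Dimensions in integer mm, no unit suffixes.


cube([52, 175, 2018]);
translate([886, 0, 0]) cube([52, 175, 2018]);
translate([0, 0, 2018]) cube([938, 175, 86]);


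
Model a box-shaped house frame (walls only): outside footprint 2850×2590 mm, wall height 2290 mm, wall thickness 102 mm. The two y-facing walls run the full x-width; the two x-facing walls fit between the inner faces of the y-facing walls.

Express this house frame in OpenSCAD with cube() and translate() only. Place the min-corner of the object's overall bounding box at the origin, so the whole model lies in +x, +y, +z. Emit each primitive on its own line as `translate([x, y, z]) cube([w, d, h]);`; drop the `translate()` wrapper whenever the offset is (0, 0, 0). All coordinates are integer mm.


cube([2850, 102, 2290]);
translate([0, 2488, 0]) cube([2850, 102, 2290]);
translate([0, 102, 0]) cube([102, 2386, 2290]);
translate([2748, 102, 0]) cube([102, 2386, 2290]);


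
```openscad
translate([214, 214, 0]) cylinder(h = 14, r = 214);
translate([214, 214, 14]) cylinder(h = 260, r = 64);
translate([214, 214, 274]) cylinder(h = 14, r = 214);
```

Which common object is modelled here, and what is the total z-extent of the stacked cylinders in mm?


A spool. The overall height is 288 mm.

Three coaxial cylinders, large–small–large — a spool. Two 14 mm flanges and a 260 mm core give 14 + 260 + 14 = 288 mm.


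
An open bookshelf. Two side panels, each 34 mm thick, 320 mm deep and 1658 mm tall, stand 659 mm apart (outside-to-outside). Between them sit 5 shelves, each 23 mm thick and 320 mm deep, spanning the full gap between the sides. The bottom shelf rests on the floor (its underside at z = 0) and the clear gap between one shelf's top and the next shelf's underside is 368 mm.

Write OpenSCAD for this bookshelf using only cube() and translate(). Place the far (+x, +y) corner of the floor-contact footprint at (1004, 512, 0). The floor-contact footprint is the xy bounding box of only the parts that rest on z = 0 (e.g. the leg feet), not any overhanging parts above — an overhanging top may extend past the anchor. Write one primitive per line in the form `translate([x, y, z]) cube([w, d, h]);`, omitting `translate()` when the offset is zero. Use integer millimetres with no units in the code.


translate([345, 192, 0]) cube([34, 320, 1658]);
translate([970, 192, 0]) cube([34, 320, 1658]);
translate([379, 192, 0]) cube([591, 320, 23]);
translate([379, 192, 391]) cube([591, 320, 23]);
translate([379, 192, 782]) cube([591, 320, 23]);
translate([379, 192, 1173]) cube([591, 320, 23]);
translate([379, 192, 1564]) cube([591, 320, 23]);


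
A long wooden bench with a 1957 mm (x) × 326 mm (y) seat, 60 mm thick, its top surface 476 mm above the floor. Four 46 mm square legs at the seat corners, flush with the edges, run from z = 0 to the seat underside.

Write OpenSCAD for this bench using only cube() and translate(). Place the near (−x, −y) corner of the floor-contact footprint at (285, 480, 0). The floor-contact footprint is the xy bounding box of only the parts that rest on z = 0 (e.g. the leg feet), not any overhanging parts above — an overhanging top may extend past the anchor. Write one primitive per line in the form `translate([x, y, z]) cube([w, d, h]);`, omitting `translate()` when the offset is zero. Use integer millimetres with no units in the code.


translate([285, 480, 416]) cube([1957, 326, 60]);
translate([285, 480, 0]) cube([46, 46, 416]);
translate([285, 760, 0]) cube([46, 46, 416]);
translate([2196, 480, 0]) cube([46, 46, 416]);
translate([2196, 760, 0]) cube([46, 46, 416]);


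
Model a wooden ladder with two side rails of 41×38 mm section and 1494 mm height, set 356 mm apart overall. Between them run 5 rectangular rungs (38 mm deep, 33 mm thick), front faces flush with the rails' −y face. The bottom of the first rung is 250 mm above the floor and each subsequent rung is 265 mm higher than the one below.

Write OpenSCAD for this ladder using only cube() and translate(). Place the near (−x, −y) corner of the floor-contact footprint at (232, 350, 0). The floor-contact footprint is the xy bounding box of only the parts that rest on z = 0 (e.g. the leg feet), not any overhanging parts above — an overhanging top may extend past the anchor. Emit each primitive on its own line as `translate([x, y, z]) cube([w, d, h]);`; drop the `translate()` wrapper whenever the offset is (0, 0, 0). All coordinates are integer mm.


translate([232, 350, 0]) cube([41, 38, 1494]);
translate([547, 350, 0]) cube([41, 38, 1494]);
translate([273, 350, 250]) cube([274, 38, 33]);
translate([273, 350, 515]) cube([274, 38, 33]);
translate([273, 350, 780]) cube([274, 38, 33]);
translate([273, 350, 1045]) cube([274, 38, 33]);
translate([273, 350, 1310]) cube([274, 38, 33]);


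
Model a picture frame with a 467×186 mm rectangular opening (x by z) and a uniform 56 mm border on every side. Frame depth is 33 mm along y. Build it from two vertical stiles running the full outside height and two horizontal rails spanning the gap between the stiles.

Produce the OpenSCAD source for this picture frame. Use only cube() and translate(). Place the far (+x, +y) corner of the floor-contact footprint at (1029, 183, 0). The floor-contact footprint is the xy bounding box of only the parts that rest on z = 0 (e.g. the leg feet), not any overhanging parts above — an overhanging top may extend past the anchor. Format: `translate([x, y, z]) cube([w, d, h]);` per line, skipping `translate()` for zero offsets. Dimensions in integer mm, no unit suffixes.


translate([450, 150, 0]) cube([56, 33, 298]);
translate([973, 150, 0]) cube([56, 33, 298]);
translate([506, 150, 0]) cube([467, 33, 56]);
translate([506, 150, 242]) cube([467, 33, 56]);


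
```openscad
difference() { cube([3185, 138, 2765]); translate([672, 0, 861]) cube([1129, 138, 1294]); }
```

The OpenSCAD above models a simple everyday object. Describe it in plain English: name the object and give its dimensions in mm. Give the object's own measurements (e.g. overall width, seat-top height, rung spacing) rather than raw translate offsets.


A wall 3185 mm long (x), 138 mm thick (y), 2765 mm tall, with a rectangular window opening cut through it. The opening is 1129 mm wide and 1294 mm tall; its sill is at z = 861 mm and its near (−x) edge is 672 mm from the wall's −x end. The opening passes through the full wall thickness.


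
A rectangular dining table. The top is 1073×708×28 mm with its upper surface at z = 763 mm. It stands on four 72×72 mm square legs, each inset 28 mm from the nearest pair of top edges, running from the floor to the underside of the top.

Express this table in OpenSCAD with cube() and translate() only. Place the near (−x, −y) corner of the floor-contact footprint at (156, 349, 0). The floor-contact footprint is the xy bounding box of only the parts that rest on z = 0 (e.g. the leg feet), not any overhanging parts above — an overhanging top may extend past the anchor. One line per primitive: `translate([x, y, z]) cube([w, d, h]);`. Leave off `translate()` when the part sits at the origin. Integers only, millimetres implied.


translate([128, 321, 735]) cube([1073, 708, 28]);
translate([156, 349, 0]) cube([72, 72, 735]);
translate([1101, 349, 0]) cube([72, 72, 735]);
translate([156, 929, 0]) cube([72, 72, 735]);
translate([1101, 929, 0]) cube([72, 72, 735]);


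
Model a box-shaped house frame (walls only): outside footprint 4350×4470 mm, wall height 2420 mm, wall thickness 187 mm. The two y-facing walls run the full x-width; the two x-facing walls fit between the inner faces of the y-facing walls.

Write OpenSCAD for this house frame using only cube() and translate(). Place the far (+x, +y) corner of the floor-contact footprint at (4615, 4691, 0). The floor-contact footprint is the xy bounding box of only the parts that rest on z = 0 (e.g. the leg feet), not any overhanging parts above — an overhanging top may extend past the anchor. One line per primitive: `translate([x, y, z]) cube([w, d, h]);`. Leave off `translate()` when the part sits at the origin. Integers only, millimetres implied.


translate([265, 221, 0]) cube([4350, 187, 2420]);
translate([265, 4504, 0]) cube([4350, 187, 2420]);
translate([265, 408, 0]) cube([187, 4096, 2420]);
translate([4428, 408, 0]) cube([187, 4096, 2420]);


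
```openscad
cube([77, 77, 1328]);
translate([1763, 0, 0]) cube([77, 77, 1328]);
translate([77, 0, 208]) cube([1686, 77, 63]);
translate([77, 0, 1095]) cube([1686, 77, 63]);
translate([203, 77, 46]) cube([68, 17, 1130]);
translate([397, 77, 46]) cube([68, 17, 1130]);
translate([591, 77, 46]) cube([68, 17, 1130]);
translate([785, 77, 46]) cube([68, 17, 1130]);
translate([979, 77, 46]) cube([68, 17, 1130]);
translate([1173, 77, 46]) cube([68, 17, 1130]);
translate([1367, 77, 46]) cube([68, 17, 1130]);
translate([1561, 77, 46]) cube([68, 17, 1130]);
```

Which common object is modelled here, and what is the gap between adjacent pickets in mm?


A fence section. The picket gap is 126 mm.

Two posts, two rails, 8 pickets — a fence section. Span 1686 mm holds 8 pickets of 68 mm with 9 equal gaps: ⌊(1686 − 8·68) / 9⌋ = 126 mm.


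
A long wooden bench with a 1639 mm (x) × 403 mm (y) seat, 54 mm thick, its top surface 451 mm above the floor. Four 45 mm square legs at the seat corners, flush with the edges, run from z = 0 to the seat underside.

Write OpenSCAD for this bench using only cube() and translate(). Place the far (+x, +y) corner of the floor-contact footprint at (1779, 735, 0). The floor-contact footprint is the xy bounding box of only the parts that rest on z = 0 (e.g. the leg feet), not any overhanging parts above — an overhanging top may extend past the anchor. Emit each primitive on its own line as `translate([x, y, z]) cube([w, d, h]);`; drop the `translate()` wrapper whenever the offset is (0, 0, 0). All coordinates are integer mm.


translate([140, 332, 397]) cube([1639, 403, 54]);
translate([140, 332, 0]) cube([45, 45, 397]);
translate([140, 690, 0]) cube([45, 45, 397]);
translate([1734, 332, 0]) cube([45, 45, 397]);
translate([1734, 690, 0]) cube([45, 45, 397]);


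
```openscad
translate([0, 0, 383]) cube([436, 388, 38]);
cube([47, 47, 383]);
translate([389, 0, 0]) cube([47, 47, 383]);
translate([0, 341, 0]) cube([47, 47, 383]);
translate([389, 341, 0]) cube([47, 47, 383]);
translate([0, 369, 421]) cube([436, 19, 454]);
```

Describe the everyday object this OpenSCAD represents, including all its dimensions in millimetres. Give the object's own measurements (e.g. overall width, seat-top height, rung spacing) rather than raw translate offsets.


A chair. The seat is a 436×388×38 mm slab with its top at z = 421 mm, on four 47×47 mm corner legs (flush with the seat edges, standing on z = 0). A flat backrest 19 mm thick, 454 mm tall, spans the full seat width and rises from the seat top along its +y edge, rear face flush with the rear of the seat.


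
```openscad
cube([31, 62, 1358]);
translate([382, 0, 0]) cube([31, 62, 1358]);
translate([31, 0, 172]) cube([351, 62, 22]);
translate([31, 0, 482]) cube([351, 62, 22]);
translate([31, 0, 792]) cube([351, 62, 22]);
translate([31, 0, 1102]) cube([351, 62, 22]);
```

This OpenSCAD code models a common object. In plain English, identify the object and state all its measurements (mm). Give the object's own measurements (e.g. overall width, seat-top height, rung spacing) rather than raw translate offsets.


A straight ladder. Two 31×62 mm vertical rails, 1358 mm tall, stand 413 mm apart (outside-to-outside) with their front faces coplanar on the −y side. 4 rungs, each 62 mm deep and 22 mm tall, span between the inner faces of the rails, front faces flush with the rails. The lowest rung's underside is at z = 172 mm and rungs are spaced 310 mm apart (underside to underside).


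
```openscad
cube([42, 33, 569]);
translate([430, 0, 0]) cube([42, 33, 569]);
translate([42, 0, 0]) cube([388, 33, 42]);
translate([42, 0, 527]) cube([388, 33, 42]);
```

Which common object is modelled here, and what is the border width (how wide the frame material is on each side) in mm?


A picture frame. The border width is 42 mm.

Four thin pieces enclosing a rectangular opening — a picture frame. The two full-height stiles are 569 mm tall; the top rail sits at z = 527 and is 42 mm tall, so the border above the opening is 569 − 527 = 42 mm, matching the stile x-width.


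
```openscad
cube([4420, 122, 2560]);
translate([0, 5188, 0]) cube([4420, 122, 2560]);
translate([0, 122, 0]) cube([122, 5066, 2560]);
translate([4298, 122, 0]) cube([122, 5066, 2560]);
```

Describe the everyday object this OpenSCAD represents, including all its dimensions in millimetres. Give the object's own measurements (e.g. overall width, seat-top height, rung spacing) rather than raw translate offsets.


The wall frame of a small rectangular building: four walls, each 2560 mm tall and 122 mm thick, enclosing a footprint 4420 mm (x) by 5310 mm (y) outside-to-outside, with no floor or roof. The front and back walls (the −y and +y sides) span the full width; the two side walls fit between them.


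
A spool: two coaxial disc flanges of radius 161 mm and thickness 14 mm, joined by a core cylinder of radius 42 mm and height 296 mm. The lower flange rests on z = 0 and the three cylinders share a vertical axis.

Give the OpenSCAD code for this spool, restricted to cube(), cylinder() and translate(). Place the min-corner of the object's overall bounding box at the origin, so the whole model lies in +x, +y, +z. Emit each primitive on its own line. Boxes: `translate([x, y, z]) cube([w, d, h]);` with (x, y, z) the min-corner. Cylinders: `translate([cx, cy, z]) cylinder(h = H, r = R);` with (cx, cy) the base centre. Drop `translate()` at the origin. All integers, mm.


translate([161, 161, 0]) cylinder(h = 14, r = 161);
translate([161, 161, 14]) cylinder(h = 296, r = 42);
translate([161, 161, 310]) cylinder(h = 14, r = 161);


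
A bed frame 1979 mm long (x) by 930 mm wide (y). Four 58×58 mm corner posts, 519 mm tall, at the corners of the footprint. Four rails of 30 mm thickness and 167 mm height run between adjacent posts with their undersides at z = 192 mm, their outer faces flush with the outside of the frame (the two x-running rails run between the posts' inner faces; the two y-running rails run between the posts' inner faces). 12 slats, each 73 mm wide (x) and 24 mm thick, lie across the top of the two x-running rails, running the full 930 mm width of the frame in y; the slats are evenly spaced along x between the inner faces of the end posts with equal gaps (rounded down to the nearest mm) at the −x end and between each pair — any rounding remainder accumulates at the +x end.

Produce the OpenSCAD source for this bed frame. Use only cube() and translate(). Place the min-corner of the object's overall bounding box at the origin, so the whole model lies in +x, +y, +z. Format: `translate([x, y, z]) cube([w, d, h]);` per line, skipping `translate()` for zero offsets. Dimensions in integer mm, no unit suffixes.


cube([58, 58, 519]);
translate([0, 872, 0]) cube([58, 58, 519]);
translate([1921, 0, 0]) cube([58, 58, 519]);
translate([1921, 872, 0]) cube([58, 58, 519]);
translate([58, 0, 192]) cube([1863, 30, 167]);
translate([58, 900, 192]) cube([1863, 30, 167]);
translate([0, 58, 192]) cube([30, 814, 167]);
translate([1949, 58, 192]) cube([30, 814, 167]);
translate([133, 0, 359]) cube([73, 930, 24]);
translate([281, 0, 359]) cube([73, 930, 24]);
translate([429, 0, 359]) cube([73, 930, 24]);
translate([577, 0, 359]) cube([73, 930, 24]);
translate([725, 0, 359]) cube([73, 930, 24]);
translate([873, 0, 359]) cube([73, 930, 24]);
translate([1021, 0, 359]) cube([73, 930, 24]);
translate([1169, 0, 359]) cube([73, 930, 24]);
translate([1317, 0, 359]) cube([73, 930, 24]);
translate([1465, 0, 359]) cube([73, 930, 24]);
translate([1613, 0, 359]) cube([73, 930, 24]);
translate([1761, 0, 359]) cube([73, 930, 24]);


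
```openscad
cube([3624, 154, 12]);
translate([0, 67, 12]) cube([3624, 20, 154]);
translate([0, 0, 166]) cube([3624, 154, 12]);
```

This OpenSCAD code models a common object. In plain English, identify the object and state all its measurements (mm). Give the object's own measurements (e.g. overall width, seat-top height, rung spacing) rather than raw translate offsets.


An I-beam lying along x, 3624 mm long. Overall section height 178 mm. Two flanges 154 mm wide (y) and 12 mm thick, one on the floor and one at the top; a web 20 mm thick runs between them, centred on the flange width.


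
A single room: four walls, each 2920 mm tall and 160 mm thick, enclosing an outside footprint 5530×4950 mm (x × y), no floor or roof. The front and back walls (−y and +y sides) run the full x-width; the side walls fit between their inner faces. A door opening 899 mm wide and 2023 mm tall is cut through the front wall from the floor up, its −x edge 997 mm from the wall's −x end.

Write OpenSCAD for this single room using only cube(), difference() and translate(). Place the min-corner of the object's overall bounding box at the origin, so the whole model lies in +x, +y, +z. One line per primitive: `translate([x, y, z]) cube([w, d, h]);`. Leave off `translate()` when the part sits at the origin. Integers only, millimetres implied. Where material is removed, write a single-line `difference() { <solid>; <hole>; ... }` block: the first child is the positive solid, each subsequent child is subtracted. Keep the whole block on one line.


difference() { cube([5530, 160, 2920]); translate([997, 0, 0]) cube([899, 160, 2023]); }
translate([0, 4790, 0]) cube([5530, 160, 2920]);
translate([0, 160, 0]) cube([160, 4630, 2920]);
translate([5370, 160, 0]) cube([160, 4630, 2920]);


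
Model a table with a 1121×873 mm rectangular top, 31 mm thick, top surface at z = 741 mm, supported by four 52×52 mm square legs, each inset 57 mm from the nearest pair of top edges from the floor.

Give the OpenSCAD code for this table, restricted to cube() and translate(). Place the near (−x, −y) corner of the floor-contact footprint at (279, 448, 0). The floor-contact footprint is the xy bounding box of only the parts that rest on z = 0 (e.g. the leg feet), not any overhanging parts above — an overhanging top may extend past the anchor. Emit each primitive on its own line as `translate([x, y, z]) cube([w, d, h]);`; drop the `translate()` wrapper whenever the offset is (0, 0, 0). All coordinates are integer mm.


// leg_h = 741 - 31 = 710
translate([222, 391, 710]) cube([1121, 873, 31]);
translate([279, 448, 0]) cube([52, 52, 710]);
translate([1234, 448, 0]) cube([52, 52, 710]);
translate([279, 1155, 0]) cube([52, 52, 710]);
translate([1234, 1155, 0]) cube([52, 52, 710]);


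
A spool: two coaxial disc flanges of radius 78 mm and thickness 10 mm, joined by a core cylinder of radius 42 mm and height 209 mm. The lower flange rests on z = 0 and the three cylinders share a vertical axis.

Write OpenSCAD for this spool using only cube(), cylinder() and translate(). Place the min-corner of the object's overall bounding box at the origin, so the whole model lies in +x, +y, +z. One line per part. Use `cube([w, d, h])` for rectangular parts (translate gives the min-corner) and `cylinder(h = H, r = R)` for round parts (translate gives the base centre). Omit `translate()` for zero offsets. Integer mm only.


translate([78, 78, 0]) cylinder(h = 10, r = 78);
translate([78, 78, 10]) cylinder(h = 209, r = 42);
translate([78, 78, 219]) cylinder(h = 10, r = 78);


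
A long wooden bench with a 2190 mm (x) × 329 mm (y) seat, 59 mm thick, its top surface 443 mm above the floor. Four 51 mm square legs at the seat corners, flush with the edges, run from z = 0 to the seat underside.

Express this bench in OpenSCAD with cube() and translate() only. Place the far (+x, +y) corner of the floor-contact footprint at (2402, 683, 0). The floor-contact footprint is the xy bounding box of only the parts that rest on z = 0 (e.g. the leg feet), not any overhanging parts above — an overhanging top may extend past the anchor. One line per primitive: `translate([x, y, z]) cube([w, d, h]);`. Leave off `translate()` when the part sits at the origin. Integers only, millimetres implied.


translate([212, 354, 384]) cube([2190, 329, 59]);
translate([212, 354, 0]) cube([51, 51, 384]);
translate([212, 632, 0]) cube([51, 51, 384]);
translate([2351, 354, 0]) cube([51, 51, 384]);
translate([2351, 632, 0]) cube([51, 51, 384]);


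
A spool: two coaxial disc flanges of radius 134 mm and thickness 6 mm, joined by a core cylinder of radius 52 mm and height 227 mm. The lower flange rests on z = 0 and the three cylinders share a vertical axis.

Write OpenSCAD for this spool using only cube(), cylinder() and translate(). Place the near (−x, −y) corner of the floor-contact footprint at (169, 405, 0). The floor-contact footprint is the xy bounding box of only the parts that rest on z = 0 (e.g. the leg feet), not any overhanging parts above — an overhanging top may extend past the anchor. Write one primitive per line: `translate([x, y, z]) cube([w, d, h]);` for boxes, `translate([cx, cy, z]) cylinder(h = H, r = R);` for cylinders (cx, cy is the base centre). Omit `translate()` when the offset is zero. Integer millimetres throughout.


translate([303, 539, 0]) cylinder(h = 6, r = 134);
translate([303, 539, 6]) cylinder(h = 227, r = 52);
translate([303, 539, 233]) cylinder(h = 6, r = 134);


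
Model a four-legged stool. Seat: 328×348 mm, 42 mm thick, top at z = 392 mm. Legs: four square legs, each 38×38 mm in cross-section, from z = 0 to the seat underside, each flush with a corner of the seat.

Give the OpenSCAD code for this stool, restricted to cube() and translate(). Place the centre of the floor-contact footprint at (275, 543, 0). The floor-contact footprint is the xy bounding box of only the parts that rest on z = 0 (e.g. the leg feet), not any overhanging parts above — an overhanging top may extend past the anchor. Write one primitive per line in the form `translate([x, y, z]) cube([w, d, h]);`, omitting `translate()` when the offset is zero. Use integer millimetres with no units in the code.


translate([111, 369, 350]) cube([328, 348, 42]);
translate([111, 369, 0]) cube([38, 38, 350]);
translate([401, 369, 0]) cube([38, 38, 350]);
translate([111, 679, 0]) cube([38, 38, 350]);
translate([401, 679, 0]) cube([38, 38, 350]);


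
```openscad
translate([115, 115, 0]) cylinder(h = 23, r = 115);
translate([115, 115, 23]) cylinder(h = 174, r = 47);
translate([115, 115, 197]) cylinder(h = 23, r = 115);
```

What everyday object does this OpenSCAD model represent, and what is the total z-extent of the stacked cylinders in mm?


A spool. The overall height is 220 mm.

Three coaxial cylinders, large–small–large — a spool. Two 23 mm flanges and a 174 mm core give 23 + 174 + 23 = 220 mm.


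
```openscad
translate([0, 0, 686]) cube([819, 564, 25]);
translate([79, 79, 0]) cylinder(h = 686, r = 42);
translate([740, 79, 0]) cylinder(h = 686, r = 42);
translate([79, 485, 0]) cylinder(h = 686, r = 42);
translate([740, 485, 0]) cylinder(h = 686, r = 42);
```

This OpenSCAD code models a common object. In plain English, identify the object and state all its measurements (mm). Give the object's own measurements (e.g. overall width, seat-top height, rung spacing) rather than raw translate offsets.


A table: top 819 mm (x) × 564 mm (y), 25 mm thick, upper face at z = 711 mm, on four round legs of 84 mm diameter, each leg's bounding box inset 37 mm from the nearest pair of top edges from z = 0 to the bottom of the top.


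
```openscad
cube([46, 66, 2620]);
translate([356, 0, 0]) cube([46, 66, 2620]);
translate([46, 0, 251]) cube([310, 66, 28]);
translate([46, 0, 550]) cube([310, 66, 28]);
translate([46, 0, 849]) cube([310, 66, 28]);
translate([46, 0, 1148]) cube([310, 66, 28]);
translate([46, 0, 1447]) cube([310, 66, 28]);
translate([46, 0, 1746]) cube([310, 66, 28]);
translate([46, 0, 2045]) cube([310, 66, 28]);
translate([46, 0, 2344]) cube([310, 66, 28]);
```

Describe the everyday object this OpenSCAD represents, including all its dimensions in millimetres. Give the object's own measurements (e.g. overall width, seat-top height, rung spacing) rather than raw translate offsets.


A straight ladder. Two 46×66 mm vertical rails, 2620 mm tall, stand 402 mm apart (outside-to-outside) with their front faces coplanar on the −y side. 8 rungs, each 66 mm deep and 28 mm tall, span between the inner faces of the rails, front faces flush with the rails. The lowest rung's underside is at z = 251 mm and rungs are spaced 299 mm apart (underside to underside).


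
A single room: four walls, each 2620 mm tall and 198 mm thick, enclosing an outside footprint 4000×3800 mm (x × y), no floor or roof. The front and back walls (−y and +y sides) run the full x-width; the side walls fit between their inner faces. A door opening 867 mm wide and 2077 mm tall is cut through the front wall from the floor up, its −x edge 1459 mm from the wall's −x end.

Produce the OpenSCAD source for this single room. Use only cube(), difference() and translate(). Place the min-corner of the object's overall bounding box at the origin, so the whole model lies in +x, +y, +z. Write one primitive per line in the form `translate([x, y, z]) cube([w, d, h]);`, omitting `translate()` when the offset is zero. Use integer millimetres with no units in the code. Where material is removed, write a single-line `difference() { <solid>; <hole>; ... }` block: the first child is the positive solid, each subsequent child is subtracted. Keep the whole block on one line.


difference() { cube([4000, 198, 2620]); translate([1459, 0, 0]) cube([867, 198, 2077]); }
translate([0, 3602, 0]) cube([4000, 198, 2620]);
translate([0, 198, 0]) cube([198, 3404, 2620]);
translate([3802, 198, 0]) cube([198, 3404, 2620]);


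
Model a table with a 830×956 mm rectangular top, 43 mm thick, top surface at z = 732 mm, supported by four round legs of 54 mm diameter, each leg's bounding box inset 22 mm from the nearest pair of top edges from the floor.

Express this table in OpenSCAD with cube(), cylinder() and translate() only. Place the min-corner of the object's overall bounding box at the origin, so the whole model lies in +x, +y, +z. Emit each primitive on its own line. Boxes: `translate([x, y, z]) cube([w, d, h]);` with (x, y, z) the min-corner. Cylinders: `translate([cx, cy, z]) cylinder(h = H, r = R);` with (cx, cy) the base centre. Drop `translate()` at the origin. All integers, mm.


translate([0, 0, 689]) cube([830, 956, 43]);
translate([49, 49, 0]) cylinder(h = 689, r = 27);
translate([781, 49, 0]) cylinder(h = 689, r = 27);
translate([49, 907, 0]) cylinder(h = 689, r = 27);
translate([781, 907, 0]) cylinder(h = 689, r = 27);


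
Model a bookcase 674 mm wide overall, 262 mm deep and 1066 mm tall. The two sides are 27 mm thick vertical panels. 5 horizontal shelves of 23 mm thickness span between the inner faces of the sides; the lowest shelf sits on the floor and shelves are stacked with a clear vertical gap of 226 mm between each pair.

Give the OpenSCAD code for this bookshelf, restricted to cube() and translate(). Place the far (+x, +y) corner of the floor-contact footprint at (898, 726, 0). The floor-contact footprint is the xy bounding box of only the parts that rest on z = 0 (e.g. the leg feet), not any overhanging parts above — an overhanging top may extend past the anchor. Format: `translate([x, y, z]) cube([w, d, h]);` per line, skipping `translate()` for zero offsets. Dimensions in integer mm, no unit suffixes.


translate([224, 464, 0]) cube([27, 262, 1066]);
translate([871, 464, 0]) cube([27, 262, 1066]);
translate([251, 464, 0]) cube([620, 262, 23]);
translate([251, 464, 249]) cube([620, 262, 23]);
translate([251, 464, 498]) cube([620, 262, 23]);
translate([251, 464, 747]) cube([620, 262, 23]);
translate([251, 464, 996]) cube([620, 262, 23]);


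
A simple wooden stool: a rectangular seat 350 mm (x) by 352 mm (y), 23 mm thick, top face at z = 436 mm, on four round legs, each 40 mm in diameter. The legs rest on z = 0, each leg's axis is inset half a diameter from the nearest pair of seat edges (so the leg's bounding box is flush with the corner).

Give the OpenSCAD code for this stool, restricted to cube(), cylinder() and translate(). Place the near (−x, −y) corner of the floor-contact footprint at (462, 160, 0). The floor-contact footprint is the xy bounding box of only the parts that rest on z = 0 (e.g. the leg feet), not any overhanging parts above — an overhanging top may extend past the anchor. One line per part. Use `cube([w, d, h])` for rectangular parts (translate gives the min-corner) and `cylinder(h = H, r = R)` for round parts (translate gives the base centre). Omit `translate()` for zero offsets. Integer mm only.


translate([462, 160, 413]) cube([350, 352, 23]);
translate([482, 180, 0]) cylinder(h = 413, r = 20);
translate([792, 180, 0]) cylinder(h = 413, r = 20);
translate([482, 492, 0]) cylinder(h = 413, r = 20);
translate([792, 492, 0]) cylinder(h = 413, r = 20);


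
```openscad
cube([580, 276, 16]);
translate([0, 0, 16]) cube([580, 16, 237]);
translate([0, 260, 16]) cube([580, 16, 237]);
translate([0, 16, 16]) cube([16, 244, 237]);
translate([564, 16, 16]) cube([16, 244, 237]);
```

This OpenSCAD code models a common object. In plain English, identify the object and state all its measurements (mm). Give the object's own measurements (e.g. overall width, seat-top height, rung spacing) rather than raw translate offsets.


An open-topped rectangular box: outside dimensions 580×276×253 mm, with a uniform wall and base thickness of 16 mm. The base is a full 580×276 slab on the floor; four walls sit on top of the base. The front and back walls (the −y and +y sides) span the full width; the two side walls fit between them.


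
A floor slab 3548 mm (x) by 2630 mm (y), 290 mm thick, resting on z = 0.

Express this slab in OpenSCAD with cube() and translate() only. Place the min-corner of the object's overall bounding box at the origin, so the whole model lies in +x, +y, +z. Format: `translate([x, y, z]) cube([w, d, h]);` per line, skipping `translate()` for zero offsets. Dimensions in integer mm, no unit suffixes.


cube([3548, 2630, 290]);


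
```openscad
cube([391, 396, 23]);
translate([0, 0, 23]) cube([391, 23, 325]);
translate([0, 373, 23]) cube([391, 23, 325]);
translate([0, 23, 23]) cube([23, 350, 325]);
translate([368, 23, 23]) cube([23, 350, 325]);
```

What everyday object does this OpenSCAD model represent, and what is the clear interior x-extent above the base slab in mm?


An open box. The internal width is 345 mm.

A 391×396 base slab with four walls standing on it — an open box. The base is 391 mm wide and the walls are 23 mm thick, so the internal width is 391 − 2 × 23 = 345 mm.


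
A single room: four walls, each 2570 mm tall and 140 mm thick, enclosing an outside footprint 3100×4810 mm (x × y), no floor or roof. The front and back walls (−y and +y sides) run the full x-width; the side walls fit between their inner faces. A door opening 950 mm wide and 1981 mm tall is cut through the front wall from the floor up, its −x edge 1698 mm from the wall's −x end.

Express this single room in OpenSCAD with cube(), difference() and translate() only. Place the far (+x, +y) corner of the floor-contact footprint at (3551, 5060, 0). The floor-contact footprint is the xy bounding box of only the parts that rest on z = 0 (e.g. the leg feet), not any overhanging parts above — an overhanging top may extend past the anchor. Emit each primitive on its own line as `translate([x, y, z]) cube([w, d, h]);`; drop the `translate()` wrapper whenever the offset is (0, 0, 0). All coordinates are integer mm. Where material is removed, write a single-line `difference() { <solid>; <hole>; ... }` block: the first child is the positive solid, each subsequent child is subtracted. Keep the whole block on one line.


difference() { translate([451, 250, 0]) cube([3100, 140, 2570]); translate([2149, 250, 0]) cube([950, 140, 1981]); }
translate([451, 4920, 0]) cube([3100, 140, 2570]);
translate([451, 390, 0]) cube([140, 4530, 2570]);
translate([3411, 390, 0]) cube([140, 4530, 2570]);


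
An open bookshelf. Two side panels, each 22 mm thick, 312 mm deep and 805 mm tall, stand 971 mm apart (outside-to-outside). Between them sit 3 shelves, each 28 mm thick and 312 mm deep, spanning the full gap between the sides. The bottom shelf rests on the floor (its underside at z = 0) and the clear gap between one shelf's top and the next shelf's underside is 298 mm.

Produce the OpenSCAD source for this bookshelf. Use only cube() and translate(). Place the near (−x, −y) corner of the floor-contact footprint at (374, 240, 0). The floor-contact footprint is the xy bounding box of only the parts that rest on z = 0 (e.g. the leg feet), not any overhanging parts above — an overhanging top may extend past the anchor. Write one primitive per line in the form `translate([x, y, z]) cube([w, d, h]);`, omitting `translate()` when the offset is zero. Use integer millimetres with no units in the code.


translate([374, 240, 0]) cube([22, 312, 805]);
translate([1323, 240, 0]) cube([22, 312, 805]);
translate([396, 240, 0]) cube([927, 312, 28]);
translate([396, 240, 326]) cube([927, 312, 28]);
translate([396, 240, 652]) cube([927, 312, 28]);


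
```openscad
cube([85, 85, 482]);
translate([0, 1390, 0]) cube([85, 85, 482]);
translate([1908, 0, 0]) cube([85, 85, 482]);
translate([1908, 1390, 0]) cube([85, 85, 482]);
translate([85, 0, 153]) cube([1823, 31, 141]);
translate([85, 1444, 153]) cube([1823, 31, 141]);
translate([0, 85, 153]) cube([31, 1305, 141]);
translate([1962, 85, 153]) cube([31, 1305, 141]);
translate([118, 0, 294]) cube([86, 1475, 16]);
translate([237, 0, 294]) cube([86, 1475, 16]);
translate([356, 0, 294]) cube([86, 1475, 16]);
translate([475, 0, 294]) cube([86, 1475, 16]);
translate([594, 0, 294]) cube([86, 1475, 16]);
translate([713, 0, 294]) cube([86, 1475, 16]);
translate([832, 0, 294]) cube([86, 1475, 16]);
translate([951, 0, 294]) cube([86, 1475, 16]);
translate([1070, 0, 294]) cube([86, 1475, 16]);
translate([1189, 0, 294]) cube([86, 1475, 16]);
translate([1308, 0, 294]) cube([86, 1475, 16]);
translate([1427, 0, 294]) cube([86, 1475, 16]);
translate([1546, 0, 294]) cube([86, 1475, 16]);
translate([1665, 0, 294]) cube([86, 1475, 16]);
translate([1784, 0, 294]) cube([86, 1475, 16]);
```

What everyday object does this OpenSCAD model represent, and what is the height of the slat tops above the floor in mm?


A bed frame. The slat-top height is 310 mm.

Four posts, four rails, and a row of slats — a bed frame. Slats sit on the rails at z = 153 + 141 = 294; with slat thickness 16, the top is 310 mm.


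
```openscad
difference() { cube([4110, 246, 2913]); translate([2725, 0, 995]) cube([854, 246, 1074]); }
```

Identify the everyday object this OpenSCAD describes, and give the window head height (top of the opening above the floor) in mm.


A wall with a window opening. The window head height is 2069 mm.

A wall with a rectangular opening subtracted — a window. Sill at z = 995, opening 1074 mm tall, so the head is at 995 + 1074 = 2069 mm.


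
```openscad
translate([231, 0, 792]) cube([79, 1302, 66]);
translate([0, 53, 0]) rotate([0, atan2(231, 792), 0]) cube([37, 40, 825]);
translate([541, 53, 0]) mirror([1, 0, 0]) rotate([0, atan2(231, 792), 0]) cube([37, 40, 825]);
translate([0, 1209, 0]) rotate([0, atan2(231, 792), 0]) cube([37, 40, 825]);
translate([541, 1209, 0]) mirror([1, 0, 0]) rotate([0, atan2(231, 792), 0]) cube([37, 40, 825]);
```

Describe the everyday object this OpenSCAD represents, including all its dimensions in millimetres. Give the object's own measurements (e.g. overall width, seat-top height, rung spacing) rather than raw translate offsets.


A sawhorse. A 79×1302×66 mm beam (x, y, z) sits on two A-frame leg pairs. Each pair is two raked legs of 37×40 mm section (40 mm along y) splaying symmetrically in x. Each leg rises 792 mm vertically over 231 mm of horizontal reach and is 825 mm long along its own axis. Every leg's outer bottom edge rests on the floor and its outer top edge meets a bottom edge of the beam — the left legs (tilting toward +x) meet the beam's −x bottom edge, the right legs (their mirror images, tilting toward −x) meet its +x bottom edge — so the leg tops tuck under the beam, the beam's underside is 792 mm above the floor, and the feet are 541 mm apart outside-to-outside with the beam centred between them. The two leg pairs are set in 53 mm from either end of the beam.
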